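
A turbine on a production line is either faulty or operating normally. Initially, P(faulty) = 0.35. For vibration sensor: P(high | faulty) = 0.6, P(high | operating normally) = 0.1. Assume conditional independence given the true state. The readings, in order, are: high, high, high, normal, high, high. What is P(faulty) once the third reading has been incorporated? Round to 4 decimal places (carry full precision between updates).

After 'high': P(faulty) = 0.6·0.3500 / (0.6·0.3500 + 0.1·0.6500) ≈ 0.7636
After 'high': P(faulty) = 0.6·0.7636 / (0.6·0.7636 + 0.1·0.2364) ≈ 0.9509
After 'high': P(faulty) = 0.6·0.9509 / (0.6·0.9509 + 0.1·0.0491) ≈ 0.9915

0.9915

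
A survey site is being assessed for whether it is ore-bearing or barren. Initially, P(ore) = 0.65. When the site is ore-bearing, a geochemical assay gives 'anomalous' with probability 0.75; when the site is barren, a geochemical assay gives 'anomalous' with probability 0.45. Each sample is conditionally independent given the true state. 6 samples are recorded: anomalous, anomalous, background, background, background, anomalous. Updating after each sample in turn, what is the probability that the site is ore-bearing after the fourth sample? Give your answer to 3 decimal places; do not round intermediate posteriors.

After 'anomalous': P(ore) = 0.75·0.6500 / (0.75·0.6500 + 0.45·0.3500) ≈ 0.7558
After 'anomalous': P(ore) = 0.75·0.7558 / (0.75·0.7558 + 0.45·0.2442) ≈ 0.8376
After 'background': P(ore) = 0.25·0.8376 / (0.25·0.8376 + 0.55·0.1624) ≈ 0.7010
After 'background': P(ore) = 0.25·0.7010 / (0.25·0.7010 + 0.55·0.2990) ≈ 0.5159

0.516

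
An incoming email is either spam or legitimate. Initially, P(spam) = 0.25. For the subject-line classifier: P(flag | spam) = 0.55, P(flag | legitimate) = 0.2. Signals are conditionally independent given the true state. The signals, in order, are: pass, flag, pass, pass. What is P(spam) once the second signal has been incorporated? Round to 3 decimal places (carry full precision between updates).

After 'pass': P(spam) = 0.45·0.2500 / (0.45·0.2500 + 0.8·0.7500) ≈ 0.1579
After 'flag': P(spam) = 0.55·0.1579 / (0.55·0.1579 + 0.2·0.8421) ≈ 0.3402

0.340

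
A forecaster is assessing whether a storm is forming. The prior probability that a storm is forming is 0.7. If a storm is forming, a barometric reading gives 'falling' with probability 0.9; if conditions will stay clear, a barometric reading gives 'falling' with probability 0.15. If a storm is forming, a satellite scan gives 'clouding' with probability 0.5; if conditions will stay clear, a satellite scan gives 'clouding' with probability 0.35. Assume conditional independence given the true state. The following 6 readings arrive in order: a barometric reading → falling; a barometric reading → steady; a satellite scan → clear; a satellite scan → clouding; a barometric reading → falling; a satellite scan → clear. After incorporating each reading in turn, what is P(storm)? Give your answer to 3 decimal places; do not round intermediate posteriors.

0.893

Each posterior becomes the prior for the next update.
After a barometric reading='falling': P(storm) = 0.9·0.7000 / (0.9·0.7000 + 0.15·0.3000) ≈ 0.9333
After a barometric reading='steady': P(storm) = 0.1·0.9333 / (0.1·0.9333 + 0.85·0.0667) ≈ 0.6222
After a satellite scan='clear': P(storm) = 0.5·0.6222 / (0.5·0.6222 + 0.65·0.3778) ≈ 0.5589
After a satellite scan='clouding': P(storm) = 0.5·0.5589 / (0.5·0.5589 + 0.35·0.4411) ≈ 0.6441
After a barometric reading='falling': P(storm) = 0.9·0.6441 / (0.9·0.6441 + 0.15·0.3559) ≈ 0.9157
After a satellite scan='clear': P(storm) = 0.5·0.9157 / (0.5·0.9157 + 0.65·0.0843) ≈ 0.8931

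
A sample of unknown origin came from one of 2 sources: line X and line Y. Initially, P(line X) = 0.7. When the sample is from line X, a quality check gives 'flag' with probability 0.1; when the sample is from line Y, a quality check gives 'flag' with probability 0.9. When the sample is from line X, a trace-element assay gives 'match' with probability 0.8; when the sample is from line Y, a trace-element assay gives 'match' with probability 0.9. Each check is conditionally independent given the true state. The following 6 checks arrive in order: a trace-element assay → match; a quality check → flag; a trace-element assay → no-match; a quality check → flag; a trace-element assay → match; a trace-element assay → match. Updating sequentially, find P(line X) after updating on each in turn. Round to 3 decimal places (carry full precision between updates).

After a trace-element assay='match': P(line X) = 0.8·0.7000 / (0.8·0.7000 + 0.9·0.3000) ≈ 0.6747
After a quality check='flag': P(line X) = 0.1·0.6747 / (0.1·0.6747 + 0.9·0.3253) ≈ 0.1873
After a trace-element assay='no-match': P(line X) = 0.2·0.1873 / (0.2·0.1873 + 0.1·0.8127) ≈ 0.3155
After a quality check='flag': P(line X) = 0.1·0.3155 / (0.1·0.3155 + 0.9·0.6845) ≈ 0.0487
After a trace-element assay='match': P(line X) = 0.8·0.0487 / (0.8·0.0487 + 0.9·0.9513) ≈ 0.0435
After a trace-element assay='match': P(line X) = 0.8·0.0435 / (0.8·0.0435 + 0.9·0.9565) ≈ 0.0389

0.039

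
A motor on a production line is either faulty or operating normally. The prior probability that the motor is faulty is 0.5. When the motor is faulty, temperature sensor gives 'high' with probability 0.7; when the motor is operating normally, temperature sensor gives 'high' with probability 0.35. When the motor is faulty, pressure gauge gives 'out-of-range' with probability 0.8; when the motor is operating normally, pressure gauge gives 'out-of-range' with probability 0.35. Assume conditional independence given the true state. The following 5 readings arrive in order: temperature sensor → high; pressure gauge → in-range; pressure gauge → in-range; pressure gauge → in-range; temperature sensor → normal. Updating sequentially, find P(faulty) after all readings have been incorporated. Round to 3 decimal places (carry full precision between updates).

Each posterior becomes the prior for the next update.
After temperature sensor='high': P(faulty) = 0.7·0.5000 / (0.7·0.5000 + 0.35·0.5000) ≈ 0.6667
After pressure gauge='in-range': P(faulty) = 0.2·0.6667 / (0.2·0.6667 + 0.65·0.3333) ≈ 0.3810
After pressure gauge='in-range': P(faulty) = 0.2·0.3810 / (0.2·0.3810 + 0.65·0.6190) ≈ 0.1592
After pressure gauge='in-range': P(faulty) = 0.2·0.1592 / (0.2·0.1592 + 0.65·0.8408) ≈ 0.0551
After temperature sensor='normal': P(faulty) = 0.3·0.0551 / (0.3·0.0551 + 0.65·0.9449) ≈ 0.0262

0.026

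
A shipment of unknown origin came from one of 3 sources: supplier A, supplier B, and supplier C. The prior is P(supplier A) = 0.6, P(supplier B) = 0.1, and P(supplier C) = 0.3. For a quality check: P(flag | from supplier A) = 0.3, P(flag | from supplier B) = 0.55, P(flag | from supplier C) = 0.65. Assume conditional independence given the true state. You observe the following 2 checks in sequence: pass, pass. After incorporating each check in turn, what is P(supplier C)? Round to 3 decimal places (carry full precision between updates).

0.105

Each posterior becomes the prior for the next update.
After 'pass': normaliser = 0.7·0.6000 + 0.45·0.1000 + 0.35·0.3000; P(supplier A) ≈ 0.7368, P(supplier B) ≈ 0.0789, P(supplier C) ≈ 0.1842
After 'pass': normaliser = 0.7·0.7368 + 0.45·0.0789 + 0.35·0.1842; P(supplier A) ≈ 0.8376, P(supplier B) ≈ 0.0577, P(supplier C) ≈ 0.1047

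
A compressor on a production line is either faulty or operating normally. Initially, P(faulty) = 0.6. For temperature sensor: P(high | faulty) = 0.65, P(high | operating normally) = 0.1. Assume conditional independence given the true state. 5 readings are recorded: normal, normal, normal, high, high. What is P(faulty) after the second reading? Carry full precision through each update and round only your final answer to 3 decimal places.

Apply Bayes' rule sequentially, carrying P(faulty) forward.
After 'normal': P(faulty) = 0.35·0.6000 / (0.35·0.6000 + 0.9·0.4000) ≈ 0.3684
After 'normal': P(faulty) = 0.35·0.3684 / (0.35·0.3684 + 0.9·0.6316) ≈ 0.1849

0.185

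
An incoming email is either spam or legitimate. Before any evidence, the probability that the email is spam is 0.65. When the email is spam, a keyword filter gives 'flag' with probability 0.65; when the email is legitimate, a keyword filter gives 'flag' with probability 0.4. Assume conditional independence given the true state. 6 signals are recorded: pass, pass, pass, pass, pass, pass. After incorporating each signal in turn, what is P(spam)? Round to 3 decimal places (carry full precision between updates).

After 'pass': P(spam) = 0.35·0.6500 / (0.35·0.6500 + 0.6·0.3500) ≈ 0.5200
After 'pass': P(spam) = 0.35·0.5200 / (0.35·0.5200 + 0.6·0.4800) ≈ 0.3872
After 'pass': P(spam) = 0.35·0.3872 / (0.35·0.3872 + 0.6·0.6128) ≈ 0.2693
After 'pass': P(spam) = 0.35·0.2693 / (0.35·0.2693 + 0.6·0.7307) ≈ 0.1770
After 'pass': P(spam) = 0.35·0.1770 / (0.35·0.1770 + 0.6·0.8230) ≈ 0.1115
After 'pass': P(spam) = 0.35·0.1115 / (0.35·0.1115 + 0.6·0.8885) ≈ 0.0682

0.068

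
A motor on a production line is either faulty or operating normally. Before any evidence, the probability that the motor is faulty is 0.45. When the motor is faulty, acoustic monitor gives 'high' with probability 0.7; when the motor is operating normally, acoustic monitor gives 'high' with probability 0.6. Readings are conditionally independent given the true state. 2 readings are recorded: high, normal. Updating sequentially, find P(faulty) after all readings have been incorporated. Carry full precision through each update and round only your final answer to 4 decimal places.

0.4172

After 'high': P(faulty) = 0.7·0.4500 / (0.7·0.4500 + 0.6·0.5500) ≈ 0.4884
After 'normal': P(faulty) = 0.3·0.4884 / (0.3·0.4884 + 0.4·0.5116) ≈ 0.4172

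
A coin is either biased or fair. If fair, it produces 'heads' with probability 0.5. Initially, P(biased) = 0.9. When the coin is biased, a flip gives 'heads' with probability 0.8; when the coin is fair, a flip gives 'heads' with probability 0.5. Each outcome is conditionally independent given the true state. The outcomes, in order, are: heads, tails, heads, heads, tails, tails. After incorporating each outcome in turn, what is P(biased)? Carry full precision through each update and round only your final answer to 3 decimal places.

0.702

After 'heads': P(biased) = 0.8·0.9000 / (0.8·0.9000 + 0.5·0.1000) ≈ 0.9351
After 'tails': P(biased) = 0.2·0.9351 / (0.2·0.9351 + 0.5·0.0649) ≈ 0.8521
After 'heads': P(biased) = 0.8·0.8521 / (0.8·0.8521 + 0.5·0.1479) ≈ 0.9021
After 'heads': P(biased) = 0.8·0.9021 / (0.8·0.9021 + 0.5·0.0979) ≈ 0.9365
After 'tails': P(biased) = 0.2·0.9365 / (0.2·0.9365 + 0.5·0.0635) ≈ 0.8550
After 'tails': P(biased) = 0.2·0.8550 / (0.2·0.8550 + 0.5·0.1450) ≈ 0.7023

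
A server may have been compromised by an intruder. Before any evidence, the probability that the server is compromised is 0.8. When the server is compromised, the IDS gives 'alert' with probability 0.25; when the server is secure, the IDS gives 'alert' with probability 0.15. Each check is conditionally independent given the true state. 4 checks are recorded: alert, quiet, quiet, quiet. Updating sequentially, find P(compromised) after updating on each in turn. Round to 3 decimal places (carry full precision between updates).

Each posterior becomes the prior for the next update.
After 'alert': P(compromised) = 0.25·0.8000 / (0.25·0.8000 + 0.15·0.2000) ≈ 0.8696
After 'quiet': P(compromised) = 0.75·0.8696 / (0.75·0.8696 + 0.85·0.1304) ≈ 0.8547
After 'quiet': P(compromised) = 0.75·0.8547 / (0.75·0.8547 + 0.85·0.1453) ≈ 0.8385
After 'quiet': P(compromised) = 0.75·0.8385 / (0.75·0.8385 + 0.85·0.1615) ≈ 0.8208

0.821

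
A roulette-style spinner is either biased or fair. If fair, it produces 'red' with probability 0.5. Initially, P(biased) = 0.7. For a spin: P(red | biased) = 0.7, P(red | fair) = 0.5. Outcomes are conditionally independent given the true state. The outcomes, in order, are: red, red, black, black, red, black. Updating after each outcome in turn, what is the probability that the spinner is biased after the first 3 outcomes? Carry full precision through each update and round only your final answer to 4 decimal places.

After 'red': P(biased) = 0.7·0.7000 / (0.7·0.7000 + 0.5·0.3000) ≈ 0.7656
After 'red': P(biased) = 0.7·0.7656 / (0.7·0.7656 + 0.5·0.2344) ≈ 0.8206
After 'black': P(biased) = 0.3·0.8206 / (0.3·0.8206 + 0.5·0.1794) ≈ 0.7329

0.7329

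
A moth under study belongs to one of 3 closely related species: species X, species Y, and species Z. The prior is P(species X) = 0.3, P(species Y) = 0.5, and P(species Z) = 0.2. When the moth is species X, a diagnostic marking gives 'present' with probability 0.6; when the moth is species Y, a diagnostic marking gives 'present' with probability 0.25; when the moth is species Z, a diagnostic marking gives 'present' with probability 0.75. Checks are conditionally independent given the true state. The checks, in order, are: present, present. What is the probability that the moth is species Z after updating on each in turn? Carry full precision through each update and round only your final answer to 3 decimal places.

0.447

After 'present': normaliser = 0.6·0.3000 + 0.25·0.5000 + 0.75·0.2000; P(species X) ≈ 0.3956, P(species Y) ≈ 0.2747, P(species Z) ≈ 0.3297
After 'present': normaliser = 0.6·0.3956 + 0.25·0.2747 + 0.75·0.3297; P(species X) ≈ 0.4290, P(species Y) ≈ 0.1241, P(species Z) ≈ 0.4469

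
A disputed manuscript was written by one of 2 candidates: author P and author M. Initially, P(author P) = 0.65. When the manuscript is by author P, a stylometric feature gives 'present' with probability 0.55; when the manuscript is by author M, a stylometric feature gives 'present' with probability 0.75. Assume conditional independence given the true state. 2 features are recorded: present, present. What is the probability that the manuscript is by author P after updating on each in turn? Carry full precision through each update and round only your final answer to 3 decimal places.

After 'present': P(author P) = 0.55·0.6500 / (0.55·0.6500 + 0.75·0.3500) ≈ 0.5766
After 'present': P(author P) = 0.55·0.5766 / (0.55·0.5766 + 0.75·0.4234) ≈ 0.4997

0.500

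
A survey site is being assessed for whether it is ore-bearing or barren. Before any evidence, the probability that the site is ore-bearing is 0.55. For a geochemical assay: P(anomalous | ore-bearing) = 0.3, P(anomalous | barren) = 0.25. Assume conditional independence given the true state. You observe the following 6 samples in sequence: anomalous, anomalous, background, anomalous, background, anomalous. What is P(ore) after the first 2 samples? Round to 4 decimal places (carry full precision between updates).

After 'anomalous': P(ore) = 0.3·0.5500 / (0.3·0.5500 + 0.25·0.4500) ≈ 0.5946
After 'anomalous': P(ore) = 0.3·0.5946 / (0.3·0.5946 + 0.25·0.4054) ≈ 0.6377

0.6377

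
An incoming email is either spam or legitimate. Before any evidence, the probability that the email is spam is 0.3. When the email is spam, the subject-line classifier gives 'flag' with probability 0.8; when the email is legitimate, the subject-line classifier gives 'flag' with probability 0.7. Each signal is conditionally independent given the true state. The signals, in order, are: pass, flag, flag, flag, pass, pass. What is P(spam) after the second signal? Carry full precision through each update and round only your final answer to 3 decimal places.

0.246

After 'pass': P(spam) = 0.2·0.3000 / (0.2·0.3000 + 0.3·0.7000) ≈ 0.2222
After 'flag': P(spam) = 0.8·0.2222 / (0.8·0.2222 + 0.7·0.7778) ≈ 0.2462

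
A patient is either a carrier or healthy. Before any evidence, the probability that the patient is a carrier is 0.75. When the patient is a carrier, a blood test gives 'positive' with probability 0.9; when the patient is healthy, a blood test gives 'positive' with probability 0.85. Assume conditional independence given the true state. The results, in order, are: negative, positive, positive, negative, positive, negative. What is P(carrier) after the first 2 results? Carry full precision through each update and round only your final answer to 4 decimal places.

Each posterior becomes the prior for the next update.
After 'negative': P(carrier) = 0.1·0.7500 / (0.1·0.7500 + 0.15·0.2500) ≈ 0.6667
After 'positive': P(carrier) = 0.9·0.6667 / (0.9·0.6667 + 0.85·0.3333) ≈ 0.6792

0.6792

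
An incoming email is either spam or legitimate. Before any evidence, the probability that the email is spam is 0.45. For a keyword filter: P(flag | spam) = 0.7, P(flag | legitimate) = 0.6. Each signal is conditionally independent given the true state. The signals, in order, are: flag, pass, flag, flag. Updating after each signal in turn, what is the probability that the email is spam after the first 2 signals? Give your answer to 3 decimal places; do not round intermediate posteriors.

0.417

Each posterior becomes the prior for the next update.
After 'flag': P(spam) = 0.7·0.4500 / (0.7·0.4500 + 0.6·0.5500) ≈ 0.4884
After 'pass': P(spam) = 0.3·0.4884 / (0.3·0.4884 + 0.4·0.5116) ≈ 0.4172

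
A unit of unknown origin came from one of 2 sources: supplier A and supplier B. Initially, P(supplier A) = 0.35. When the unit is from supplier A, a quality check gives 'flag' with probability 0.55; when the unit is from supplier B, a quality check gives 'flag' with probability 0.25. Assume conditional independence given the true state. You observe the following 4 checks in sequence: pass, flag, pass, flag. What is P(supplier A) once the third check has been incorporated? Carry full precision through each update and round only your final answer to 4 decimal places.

After 'pass': P(supplier A) = 0.45·0.3500 / (0.45·0.3500 + 0.75·0.6500) ≈ 0.2442
After 'flag': P(supplier A) = 0.55·0.2442 / (0.55·0.2442 + 0.25·0.7558) ≈ 0.4155
After 'pass': P(supplier A) = 0.45·0.4155 / (0.45·0.4155 + 0.75·0.5845) ≈ 0.2990

0.2990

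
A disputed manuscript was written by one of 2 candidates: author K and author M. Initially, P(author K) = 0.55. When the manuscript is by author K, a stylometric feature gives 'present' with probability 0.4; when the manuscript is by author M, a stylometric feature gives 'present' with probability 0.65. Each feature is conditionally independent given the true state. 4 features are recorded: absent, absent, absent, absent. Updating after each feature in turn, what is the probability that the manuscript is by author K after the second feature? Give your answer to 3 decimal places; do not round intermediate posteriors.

Apply Bayes' rule sequentially, carrying P(author K) forward.
After 'absent': P(author K) = 0.6·0.5500 / (0.6·0.5500 + 0.35·0.4500) ≈ 0.6769
After 'absent': P(author K) = 0.6·0.6769 / (0.6·0.6769 + 0.35·0.3231) ≈ 0.7822

0.782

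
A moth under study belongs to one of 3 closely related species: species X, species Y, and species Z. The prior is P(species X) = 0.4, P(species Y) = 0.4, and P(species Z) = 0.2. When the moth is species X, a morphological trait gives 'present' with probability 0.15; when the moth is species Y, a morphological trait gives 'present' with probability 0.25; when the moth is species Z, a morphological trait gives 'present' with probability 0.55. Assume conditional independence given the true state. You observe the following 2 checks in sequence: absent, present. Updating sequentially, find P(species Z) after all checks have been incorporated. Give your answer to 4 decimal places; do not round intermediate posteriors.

0.2821

Apply Bayes' rule sequentially, carrying P(species Z) forward.
After 'absent': normaliser = 0.85·0.4000 + 0.75·0.4000 + 0.45·0.2000; P(species X) ≈ 0.4658, P(species Y) ≈ 0.4110, P(species Z) ≈ 0.1233
After 'present': normaliser = 0.15·0.4658 + 0.25·0.4110 + 0.55·0.1233; P(species X) ≈ 0.2906, P(species Y) ≈ 0.4274, P(species Z) ≈ 0.2821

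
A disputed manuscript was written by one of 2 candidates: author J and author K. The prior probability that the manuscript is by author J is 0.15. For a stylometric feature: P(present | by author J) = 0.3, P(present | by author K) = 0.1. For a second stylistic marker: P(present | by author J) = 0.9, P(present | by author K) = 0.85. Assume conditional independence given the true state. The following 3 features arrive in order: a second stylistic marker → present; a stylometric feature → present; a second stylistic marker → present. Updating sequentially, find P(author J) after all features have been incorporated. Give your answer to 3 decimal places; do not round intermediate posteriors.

After a second stylistic marker='present': P(author J) = 0.9·0.1500 / (0.9·0.1500 + 0.85·0.8500) ≈ 0.1574
After a stylometric feature='present': P(author J) = 0.3·0.1574 / (0.3·0.1574 + 0.1·0.8426) ≈ 0.3592
After a second stylistic marker='present': P(author J) = 0.9·0.3592 / (0.9·0.3592 + 0.85·0.6408) ≈ 0.3725

0.372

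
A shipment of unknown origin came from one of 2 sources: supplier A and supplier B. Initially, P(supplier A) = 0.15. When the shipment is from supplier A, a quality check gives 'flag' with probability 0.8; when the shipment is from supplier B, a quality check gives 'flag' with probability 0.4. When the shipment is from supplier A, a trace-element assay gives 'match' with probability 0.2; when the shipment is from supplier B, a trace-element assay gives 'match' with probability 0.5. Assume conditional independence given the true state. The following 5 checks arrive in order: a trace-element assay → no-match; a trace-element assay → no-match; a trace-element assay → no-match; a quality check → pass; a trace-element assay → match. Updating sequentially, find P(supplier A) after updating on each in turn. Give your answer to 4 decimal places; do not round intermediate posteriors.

Each posterior becomes the prior for the next update.
After a trace-element assay='no-match': P(supplier A) = 0.8·0.1500 / (0.8·0.1500 + 0.5·0.8500) ≈ 0.2202
After a trace-element assay='no-match': P(supplier A) = 0.8·0.2202 / (0.8·0.2202 + 0.5·0.7798) ≈ 0.3112
After a trace-element assay='no-match': P(supplier A) = 0.8·0.3112 / (0.8·0.3112 + 0.5·0.6888) ≈ 0.4196
After a quality check='pass': P(supplier A) = 0.2·0.4196 / (0.2·0.4196 + 0.6·0.5804) ≈ 0.1942
After a trace-element assay='match': P(supplier A) = 0.2·0.1942 / (0.2·0.1942 + 0.5·0.8058) ≈ 0.0879

0.0879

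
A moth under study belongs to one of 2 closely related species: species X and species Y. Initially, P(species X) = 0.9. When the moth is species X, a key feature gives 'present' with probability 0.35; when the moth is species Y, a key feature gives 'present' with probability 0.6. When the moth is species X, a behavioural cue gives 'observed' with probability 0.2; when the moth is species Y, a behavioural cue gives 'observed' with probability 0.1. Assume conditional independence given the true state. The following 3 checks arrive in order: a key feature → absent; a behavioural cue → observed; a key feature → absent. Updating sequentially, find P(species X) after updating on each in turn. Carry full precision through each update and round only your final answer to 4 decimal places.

After a key feature='absent': P(species X) = 0.65·0.9000 / (0.65·0.9000 + 0.4·0.1000) ≈ 0.9360
After a behavioural cue='observed': P(species X) = 0.2·0.9360 / (0.2·0.9360 + 0.1·0.0640) ≈ 0.9669
After a key feature='absent': P(species X) = 0.65·0.9669 / (0.65·0.9669 + 0.4·0.0331) ≈ 0.9794

0.9794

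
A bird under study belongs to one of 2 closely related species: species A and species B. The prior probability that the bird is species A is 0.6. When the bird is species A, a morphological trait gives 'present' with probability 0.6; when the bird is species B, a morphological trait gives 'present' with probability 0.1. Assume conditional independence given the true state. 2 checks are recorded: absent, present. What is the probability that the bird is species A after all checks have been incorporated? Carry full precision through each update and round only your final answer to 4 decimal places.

After 'absent': P(species A) = 0.4·0.6000 / (0.4·0.6000 + 0.9·0.4000) ≈ 0.4000
After 'present': P(species A) = 0.6·0.4000 / (0.6·0.4000 + 0.1·0.6000) ≈ 0.8000

0.8000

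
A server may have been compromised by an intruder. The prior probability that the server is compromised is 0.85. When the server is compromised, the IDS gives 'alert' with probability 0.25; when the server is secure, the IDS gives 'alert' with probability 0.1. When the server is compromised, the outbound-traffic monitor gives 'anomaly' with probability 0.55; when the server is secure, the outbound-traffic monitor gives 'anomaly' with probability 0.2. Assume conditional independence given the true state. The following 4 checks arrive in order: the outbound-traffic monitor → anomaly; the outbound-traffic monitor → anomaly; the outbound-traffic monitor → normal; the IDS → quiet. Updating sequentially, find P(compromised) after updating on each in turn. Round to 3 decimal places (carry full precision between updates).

Each posterior becomes the prior for the next update.
After the outbound-traffic monitor='anomaly': P(compromised) = 0.55·0.8500 / (0.55·0.8500 + 0.2·0.1500) ≈ 0.9397
After the outbound-traffic monitor='anomaly': P(compromised) = 0.55·0.9397 / (0.55·0.9397 + 0.2·0.0603) ≈ 0.9772
After the outbound-traffic monitor='normal': P(compromised) = 0.45·0.9772 / (0.45·0.9772 + 0.8·0.0228) ≈ 0.9602
After the IDS='quiet': P(compromised) = 0.75·0.9602 / (0.75·0.9602 + 0.9·0.0398) ≈ 0.9526

0.953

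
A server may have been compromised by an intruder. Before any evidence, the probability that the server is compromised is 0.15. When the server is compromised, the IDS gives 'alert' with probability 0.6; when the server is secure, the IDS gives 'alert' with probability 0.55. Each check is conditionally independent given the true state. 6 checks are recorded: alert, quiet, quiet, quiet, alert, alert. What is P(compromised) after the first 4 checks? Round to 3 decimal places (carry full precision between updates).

After 'alert': P(compromised) = 0.6·0.1500 / (0.6·0.1500 + 0.55·0.8500) ≈ 0.1614
After 'quiet': P(compromised) = 0.4·0.1614 / (0.4·0.1614 + 0.45·0.8386) ≈ 0.1461
After 'quiet': P(compromised) = 0.4·0.1461 / (0.4·0.1461 + 0.45·0.8539) ≈ 0.1320
After 'quiet': P(compromised) = 0.4·0.1320 / (0.4·0.1320 + 0.45·0.8680) ≈ 0.1191

0.119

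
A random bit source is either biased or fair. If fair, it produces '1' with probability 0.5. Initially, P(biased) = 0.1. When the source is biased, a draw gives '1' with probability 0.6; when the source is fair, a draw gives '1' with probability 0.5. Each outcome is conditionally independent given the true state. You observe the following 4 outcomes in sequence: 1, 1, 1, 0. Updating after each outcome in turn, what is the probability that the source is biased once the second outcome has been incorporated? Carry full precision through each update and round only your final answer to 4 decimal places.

0.1379

Apply Bayes' rule sequentially, carrying P(biased) forward.
After '1': P(biased) = 0.6·0.1000 / (0.6·0.1000 + 0.5·0.9000) ≈ 0.1176
After '1': P(biased) = 0.6·0.1176 / (0.6·0.1176 + 0.5·0.8824) ≈ 0.1379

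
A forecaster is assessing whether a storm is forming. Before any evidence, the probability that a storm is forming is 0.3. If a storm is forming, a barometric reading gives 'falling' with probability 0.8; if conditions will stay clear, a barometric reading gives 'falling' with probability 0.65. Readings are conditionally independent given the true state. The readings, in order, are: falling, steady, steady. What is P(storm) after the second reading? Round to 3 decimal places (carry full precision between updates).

After 'falling': P(storm) = 0.8·0.3000 / (0.8·0.3000 + 0.65·0.7000) ≈ 0.3453
After 'steady': P(storm) = 0.2·0.3453 / (0.2·0.3453 + 0.35·0.6547) ≈ 0.2316

0.232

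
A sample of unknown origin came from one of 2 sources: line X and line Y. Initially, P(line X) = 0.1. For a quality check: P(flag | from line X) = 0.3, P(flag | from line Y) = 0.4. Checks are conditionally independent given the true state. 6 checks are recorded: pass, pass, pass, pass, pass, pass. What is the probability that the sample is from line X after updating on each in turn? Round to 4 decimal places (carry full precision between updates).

After 'pass': P(line X) = 0.7·0.1000 / (0.7·0.1000 + 0.6·0.9000) ≈ 0.1148
After 'pass': P(line X) = 0.7·0.1148 / (0.7·0.1148 + 0.6·0.8852) ≈ 0.1314
After 'pass': P(line X) = 0.7·0.1314 / (0.7·0.1314 + 0.6·0.8686) ≈ 0.1500
After 'pass': P(line X) = 0.7·0.1500 / (0.7·0.1500 + 0.6·0.8500) ≈ 0.1707
After 'pass': P(line X) = 0.7·0.1707 / (0.7·0.1707 + 0.6·0.8293) ≈ 0.1936
After 'pass': P(line X) = 0.7·0.1936 / (0.7·0.1936 + 0.6·0.8064) ≈ 0.2189

0.2189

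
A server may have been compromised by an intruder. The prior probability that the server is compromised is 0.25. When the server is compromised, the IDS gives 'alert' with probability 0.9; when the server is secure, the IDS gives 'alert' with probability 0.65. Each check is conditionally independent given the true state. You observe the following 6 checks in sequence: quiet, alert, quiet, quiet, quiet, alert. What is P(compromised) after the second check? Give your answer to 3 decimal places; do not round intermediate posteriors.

Apply Bayes' rule sequentially, carrying P(compromised) forward.
After 'quiet': P(compromised) = 0.1·0.2500 / (0.1·0.2500 + 0.35·0.7500) ≈ 0.0870
After 'alert': P(compromised) = 0.9·0.0870 / (0.9·0.0870 + 0.65·0.9130) ≈ 0.1165

0.117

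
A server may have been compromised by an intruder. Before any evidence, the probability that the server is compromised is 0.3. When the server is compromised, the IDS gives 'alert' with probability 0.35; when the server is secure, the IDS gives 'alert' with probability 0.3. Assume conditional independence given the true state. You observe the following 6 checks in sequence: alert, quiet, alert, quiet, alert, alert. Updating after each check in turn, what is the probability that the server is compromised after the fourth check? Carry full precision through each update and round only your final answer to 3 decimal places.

0.335

After 'alert': P(compromised) = 0.35·0.3000 / (0.35·0.3000 + 0.3·0.7000) ≈ 0.3333
After 'quiet': P(compromised) = 0.65·0.3333 / (0.65·0.3333 + 0.7·0.6667) ≈ 0.3171
After 'alert': P(compromised) = 0.35·0.3171 / (0.35·0.3171 + 0.3·0.6829) ≈ 0.3514
After 'quiet': P(compromised) = 0.65·0.3514 / (0.65·0.3514 + 0.7·0.6486) ≈ 0.3347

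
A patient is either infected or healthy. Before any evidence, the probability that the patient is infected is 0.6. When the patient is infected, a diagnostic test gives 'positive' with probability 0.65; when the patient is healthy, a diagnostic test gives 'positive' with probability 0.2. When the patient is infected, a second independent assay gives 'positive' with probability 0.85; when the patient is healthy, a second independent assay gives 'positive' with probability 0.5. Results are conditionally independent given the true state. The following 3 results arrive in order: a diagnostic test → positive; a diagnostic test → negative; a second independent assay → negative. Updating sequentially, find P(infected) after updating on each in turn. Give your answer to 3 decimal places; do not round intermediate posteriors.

0.390

After a diagnostic test='positive': P(infected) = 0.65·0.6000 / (0.65·0.6000 + 0.2·0.4000) ≈ 0.8298
After a diagnostic test='negative': P(infected) = 0.35·0.8298 / (0.35·0.8298 + 0.8·0.1702) ≈ 0.6808
After a second independent assay='negative': P(infected) = 0.15·0.6808 / (0.15·0.6808 + 0.5·0.3192) ≈ 0.3902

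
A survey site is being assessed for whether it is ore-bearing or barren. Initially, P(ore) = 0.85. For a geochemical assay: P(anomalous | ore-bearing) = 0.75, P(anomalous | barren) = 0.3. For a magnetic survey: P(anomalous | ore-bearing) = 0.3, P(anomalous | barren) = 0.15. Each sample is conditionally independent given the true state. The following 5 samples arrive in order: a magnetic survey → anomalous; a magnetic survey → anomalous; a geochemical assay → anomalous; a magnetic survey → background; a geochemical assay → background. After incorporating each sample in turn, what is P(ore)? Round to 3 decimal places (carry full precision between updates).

After a magnetic survey='anomalous': P(ore) = 0.3·0.8500 / (0.3·0.8500 + 0.15·0.1500) ≈ 0.9189
After a magnetic survey='anomalous': P(ore) = 0.3·0.9189 / (0.3·0.9189 + 0.15·0.0811) ≈ 0.9577
After a geochemical assay='anomalous': P(ore) = 0.75·0.9577 / (0.75·0.9577 + 0.3·0.0423) ≈ 0.9827
After a magnetic survey='background': P(ore) = 0.7·0.9827 / (0.7·0.9827 + 0.85·0.0173) ≈ 0.9790
After a geochemical assay='background': P(ore) = 0.25·0.9790 / (0.25·0.9790 + 0.7·0.0210) ≈ 0.9434

0.943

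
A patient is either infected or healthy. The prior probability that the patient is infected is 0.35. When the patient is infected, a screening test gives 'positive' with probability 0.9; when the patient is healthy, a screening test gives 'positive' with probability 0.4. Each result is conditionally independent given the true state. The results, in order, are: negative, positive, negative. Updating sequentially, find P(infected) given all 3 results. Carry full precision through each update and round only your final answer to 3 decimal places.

After 'negative': P(infected) = 0.1·0.3500 / (0.1·0.3500 + 0.6·0.6500) ≈ 0.0824
After 'positive': P(infected) = 0.9·0.0824 / (0.9·0.0824 + 0.4·0.9176) ≈ 0.1680
After 'negative': P(infected) = 0.1·0.1680 / (0.1·0.1680 + 0.6·0.8320) ≈ 0.0326

0.033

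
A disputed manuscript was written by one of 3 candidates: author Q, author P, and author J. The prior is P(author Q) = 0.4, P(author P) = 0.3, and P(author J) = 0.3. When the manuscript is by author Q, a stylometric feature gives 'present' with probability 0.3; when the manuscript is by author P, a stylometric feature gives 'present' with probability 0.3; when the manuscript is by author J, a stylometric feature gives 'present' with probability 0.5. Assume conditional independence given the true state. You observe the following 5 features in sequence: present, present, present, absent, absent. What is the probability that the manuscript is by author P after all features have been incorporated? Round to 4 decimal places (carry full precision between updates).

After 'present': normaliser = 0.3·0.4000 + 0.3·0.3000 + 0.5·0.3000; P(author Q) ≈ 0.3333, P(author P) ≈ 0.2500, P(author J) ≈ 0.4167
After 'present': normaliser = 0.3·0.3333 + 0.3·0.2500 + 0.5·0.4167; P(author Q) ≈ 0.2609, P(author P) ≈ 0.1957, P(author J) ≈ 0.5435
After 'present': normaliser = 0.3·0.2609 + 0.3·0.1957 + 0.5·0.5435; P(author Q) ≈ 0.1915, P(author P) ≈ 0.1436, P(author J) ≈ 0.6649
After 'absent': normaliser = 0.7·0.1915 + 0.7·0.1436 + 0.5·0.6649; P(author Q) ≈ 0.2364, P(author P) ≈ 0.1773, P(author J) ≈ 0.5863
After 'absent': normaliser = 0.7·0.2364 + 0.7·0.1773 + 0.5·0.5863; P(author Q) ≈ 0.2840, P(author P) ≈ 0.2130, P(author J) ≈ 0.5031

0.2130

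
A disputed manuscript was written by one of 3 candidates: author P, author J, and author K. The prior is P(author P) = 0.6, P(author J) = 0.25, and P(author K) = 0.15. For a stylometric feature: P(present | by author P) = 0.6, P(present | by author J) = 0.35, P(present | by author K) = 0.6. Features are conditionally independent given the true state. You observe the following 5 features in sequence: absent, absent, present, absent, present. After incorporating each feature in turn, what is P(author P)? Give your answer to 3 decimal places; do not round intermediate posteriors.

0.538

After 'absent': normaliser = 0.4·0.6000 + 0.65·0.2500 + 0.4·0.1500; P(author P) ≈ 0.5189, P(author J) ≈ 0.3514, P(author K) ≈ 0.1297
After 'absent': normaliser = 0.4·0.5189 + 0.65·0.3514 + 0.4·0.1297; P(author P) ≈ 0.4255, P(author J) ≈ 0.4681, P(author K) ≈ 0.1064
After 'present': normaliser = 0.6·0.4255 + 0.35·0.4681 + 0.6·0.1064; P(author P) ≈ 0.5286, P(author J) ≈ 0.3393, P(author K) ≈ 0.1321
After 'absent': normaliser = 0.4·0.5286 + 0.65·0.3393 + 0.4·0.1321; P(author P) ≈ 0.4361, P(author J) ≈ 0.4549, P(author K) ≈ 0.1090
After 'present': normaliser = 0.6·0.4361 + 0.35·0.4549 + 0.6·0.1090; P(author P) ≈ 0.5381, P(author J) ≈ 0.3274, P(author K) ≈ 0.1345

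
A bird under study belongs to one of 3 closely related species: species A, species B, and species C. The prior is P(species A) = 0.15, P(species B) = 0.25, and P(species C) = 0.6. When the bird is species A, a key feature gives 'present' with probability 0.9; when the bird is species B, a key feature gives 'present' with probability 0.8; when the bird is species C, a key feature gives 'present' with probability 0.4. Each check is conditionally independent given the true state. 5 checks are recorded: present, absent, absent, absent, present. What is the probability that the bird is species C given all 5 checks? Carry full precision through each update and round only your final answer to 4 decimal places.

0.9367

After 'present': normaliser = 0.9·0.1500 + 0.8·0.2500 + 0.4·0.6000; P(species A) ≈ 0.2348, P(species B) ≈ 0.3478, P(species C) ≈ 0.4174
After 'absent': normaliser = 0.1·0.2348 + 0.2·0.3478 + 0.6·0.4174; P(species A) ≈ 0.0684, P(species B) ≈ 0.2025, P(species C) ≈ 0.7291
After 'absent': normaliser = 0.1·0.0684 + 0.2·0.2025 + 0.6·0.7291; P(species A) ≈ 0.0141, P(species B) ≈ 0.0836, P(species C) ≈ 0.9023
After 'absent': normaliser = 0.1·0.0141 + 0.2·0.0836 + 0.6·0.9023; P(species A) ≈ 0.0025, P(species B) ≈ 0.0299, P(species C) ≈ 0.9676
After 'present': normaliser = 0.9·0.0025 + 0.8·0.0299 + 0.4·0.9676; P(species A) ≈ 0.0055, P(species B) ≈ 0.0578, P(species C) ≈ 0.9367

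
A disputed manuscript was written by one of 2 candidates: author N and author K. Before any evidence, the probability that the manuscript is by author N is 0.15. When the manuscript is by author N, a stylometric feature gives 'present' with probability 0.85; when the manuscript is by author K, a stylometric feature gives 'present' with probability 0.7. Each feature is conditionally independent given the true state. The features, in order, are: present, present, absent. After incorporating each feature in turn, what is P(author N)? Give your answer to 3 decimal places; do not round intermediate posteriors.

After 'present': P(author N) = 0.85·0.1500 / (0.85·0.1500 + 0.7·0.8500) ≈ 0.1765
After 'present': P(author N) = 0.85·0.1765 / (0.85·0.1765 + 0.7·0.8235) ≈ 0.2065
After 'absent': P(author N) = 0.15·0.2065 / (0.15·0.2065 + 0.3·0.7935) ≈ 0.1151

0.115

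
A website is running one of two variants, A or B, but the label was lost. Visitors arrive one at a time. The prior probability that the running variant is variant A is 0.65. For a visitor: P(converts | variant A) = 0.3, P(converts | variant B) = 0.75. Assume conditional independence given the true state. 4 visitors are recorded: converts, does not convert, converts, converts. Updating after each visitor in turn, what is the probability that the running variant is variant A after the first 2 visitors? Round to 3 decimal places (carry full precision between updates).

0.675

After 'converts': P(A) = 0.3·0.6500 / (0.3·0.6500 + 0.75·0.3500) ≈ 0.4262
After 'does not convert': P(A) = 0.7·0.4262 / (0.7·0.4262 + 0.25·0.5738) ≈ 0.6753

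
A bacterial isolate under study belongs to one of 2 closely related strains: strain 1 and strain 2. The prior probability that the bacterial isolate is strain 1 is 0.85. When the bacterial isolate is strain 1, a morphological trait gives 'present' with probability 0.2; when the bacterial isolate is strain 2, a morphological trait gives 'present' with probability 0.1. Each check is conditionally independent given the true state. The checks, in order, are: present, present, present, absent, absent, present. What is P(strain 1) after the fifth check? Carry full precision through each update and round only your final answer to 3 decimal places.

0.973

Each posterior becomes the prior for the next update.
After 'present': P(strain 1) = 0.2·0.8500 / (0.2·0.8500 + 0.1·0.1500) ≈ 0.9189
After 'present': P(strain 1) = 0.2·0.9189 / (0.2·0.9189 + 0.1·0.0811) ≈ 0.9577
After 'present': P(strain 1) = 0.2·0.9577 / (0.2·0.9577 + 0.1·0.0423) ≈ 0.9784
After 'absent': P(strain 1) = 0.8·0.9784 / (0.8·0.9784 + 0.9·0.0216) ≈ 0.9758
After 'absent': P(strain 1) = 0.8·0.9758 / (0.8·0.9758 + 0.9·0.0242) ≈ 0.9728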